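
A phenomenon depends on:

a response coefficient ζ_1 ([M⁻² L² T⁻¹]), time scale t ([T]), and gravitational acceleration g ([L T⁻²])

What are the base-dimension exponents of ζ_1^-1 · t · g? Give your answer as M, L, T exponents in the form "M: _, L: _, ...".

M: 2, L: -1, T: 0

Collect each base-dimension exponent across the product:
  M: −(-2) + (0) + (0) = 2
  L: −(2) + (0) + (1) = -1
  T: −(-1) + (1) + (-2) = 0
So the dimensions are [M² L⁻¹].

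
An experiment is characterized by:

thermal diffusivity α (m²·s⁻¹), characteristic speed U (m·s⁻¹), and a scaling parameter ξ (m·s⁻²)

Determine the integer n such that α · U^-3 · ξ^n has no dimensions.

1

Balance the L exponent: (1)·n from ξ, plus (2) − 3·(1) = -1 from the rest, must sum to zero.
n − 1 = 0, so n = 1.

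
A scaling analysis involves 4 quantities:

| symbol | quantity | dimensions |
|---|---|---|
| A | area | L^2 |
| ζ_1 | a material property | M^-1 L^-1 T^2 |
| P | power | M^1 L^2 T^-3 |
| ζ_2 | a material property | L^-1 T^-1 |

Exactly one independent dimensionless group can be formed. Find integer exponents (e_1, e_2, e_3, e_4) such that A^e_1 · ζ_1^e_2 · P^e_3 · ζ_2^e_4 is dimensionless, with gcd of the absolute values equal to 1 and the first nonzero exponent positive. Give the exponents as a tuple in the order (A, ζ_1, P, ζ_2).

(1, -1, -1, 1)

M: e_1·(0) + e_2·(-1) + e_3·(1) + e_4·(0) = 0
L: e_1·(2) + e_2·(-1) + e_3·(2) + e_4·(-1) = 0
T: e_1·(0) + e_2·(2) + e_3·(-3) + e_4·(-1) = 0
Solving this homogeneous linear system for the smallest-integer solution (first nonzero entry positive) gives (1, -1, -1, 1).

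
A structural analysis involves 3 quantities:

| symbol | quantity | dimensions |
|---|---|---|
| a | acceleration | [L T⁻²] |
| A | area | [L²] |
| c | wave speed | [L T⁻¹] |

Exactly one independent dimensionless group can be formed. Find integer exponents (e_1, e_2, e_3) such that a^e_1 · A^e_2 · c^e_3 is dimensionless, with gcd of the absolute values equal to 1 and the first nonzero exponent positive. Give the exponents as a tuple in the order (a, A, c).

(2, 1, -4)

L: e_1·(1) + e_2·(2) + e_3·(1) = 0
T: e_1·(-2) + e_2·(0) + e_3·(-1) = 0
Solving this homogeneous linear system for the smallest-integer solution (first nonzero entry positive) gives (2, 1, -4).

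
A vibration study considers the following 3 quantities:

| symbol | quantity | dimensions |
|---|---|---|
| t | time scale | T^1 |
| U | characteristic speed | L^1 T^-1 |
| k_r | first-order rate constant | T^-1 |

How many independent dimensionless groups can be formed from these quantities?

1

There are 3 variables and 2 base dimensions (L, T).
The dimension matrix has rank 2.
Independent dimensionless groups: 3 − 2 = 1.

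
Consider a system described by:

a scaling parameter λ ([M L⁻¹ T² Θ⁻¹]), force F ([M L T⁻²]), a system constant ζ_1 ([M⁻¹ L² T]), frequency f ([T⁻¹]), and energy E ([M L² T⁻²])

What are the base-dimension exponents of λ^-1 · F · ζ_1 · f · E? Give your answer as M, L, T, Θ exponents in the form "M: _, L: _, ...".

M: 0, L: 6, T: -6, Θ: 1

Collect each base-dimension exponent across the product:
  M: −(1) + (1) + (-1) + (0) + (1) = 0
  L: −(-1) + (1) + (2) + (0) + (2) = 6
  T: −(2) + (-2) + (1) + (-1) + (-2) = -6
  Θ: −(-1) + (0) + (0) + (0) + (0) = 1
So the dimensions are [L⁶ T⁻⁶ Θ].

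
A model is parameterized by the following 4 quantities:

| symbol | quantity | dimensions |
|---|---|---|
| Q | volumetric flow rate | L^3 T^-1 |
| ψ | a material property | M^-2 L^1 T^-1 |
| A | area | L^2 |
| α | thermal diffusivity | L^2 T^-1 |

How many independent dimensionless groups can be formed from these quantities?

There are 4 variables and 3 base dimensions (M, L, T).
The dimension matrix has rank 3.
Independent dimensionless groups: 4 − 3 = 1.

1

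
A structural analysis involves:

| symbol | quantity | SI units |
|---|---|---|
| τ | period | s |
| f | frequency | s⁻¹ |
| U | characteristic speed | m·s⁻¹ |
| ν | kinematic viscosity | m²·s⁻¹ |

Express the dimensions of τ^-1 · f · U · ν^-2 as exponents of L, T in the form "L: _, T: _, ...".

Collect each base-dimension exponent across the product:
  L: −(0) + (0) + (1) − 2·(2) = -3
  T: −(1) + (-1) + (-1) − 2·(-1) = -1
So the dimensions are [L⁻³ T⁻¹].

L: -3, T: -1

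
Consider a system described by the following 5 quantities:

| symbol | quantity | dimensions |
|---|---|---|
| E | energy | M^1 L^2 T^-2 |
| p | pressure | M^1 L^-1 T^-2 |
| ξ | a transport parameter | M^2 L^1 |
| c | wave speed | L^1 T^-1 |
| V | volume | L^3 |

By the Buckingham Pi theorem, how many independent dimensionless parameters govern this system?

2

There are 5 variables and 3 base dimensions (M, L, T).
The dimension matrix has rank 3.
Independent dimensionless groups: 5 − 3 = 2.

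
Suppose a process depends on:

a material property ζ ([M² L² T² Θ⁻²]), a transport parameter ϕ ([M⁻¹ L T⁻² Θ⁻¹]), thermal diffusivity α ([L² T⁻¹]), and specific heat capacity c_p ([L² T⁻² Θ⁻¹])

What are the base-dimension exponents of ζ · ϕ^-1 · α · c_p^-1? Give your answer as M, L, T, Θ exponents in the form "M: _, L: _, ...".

Collect each base-dimension exponent across the product:
  M: (2) − (-1) + (0) − (0) = 3
  L: (2) − (1) + (2) − (2) = 1
  T: (2) − (-2) + (-1) − (-2) = 5
  Θ: (-2) − (-1) + (0) − (-1) = 0
So the dimensions are [M³ L T⁵].

M: 3, L: 1, T: 5, Θ: 0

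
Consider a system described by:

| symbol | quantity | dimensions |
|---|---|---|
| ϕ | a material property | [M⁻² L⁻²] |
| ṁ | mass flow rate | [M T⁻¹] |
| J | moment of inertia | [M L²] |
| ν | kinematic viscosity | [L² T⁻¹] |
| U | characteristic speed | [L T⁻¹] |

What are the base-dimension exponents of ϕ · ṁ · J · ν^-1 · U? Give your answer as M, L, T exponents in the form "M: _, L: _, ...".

Collect each base-dimension exponent across the product:
  M: (-2) + (1) + (1) − (0) + (0) = 0
  L: (-2) + (0) + (2) − (2) + (1) = -1
  T: (0) + (-1) + (0) − (-1) + (-1) = -1
So the dimensions are [L⁻¹ T⁻¹].

M: 0, L: -1, T: -1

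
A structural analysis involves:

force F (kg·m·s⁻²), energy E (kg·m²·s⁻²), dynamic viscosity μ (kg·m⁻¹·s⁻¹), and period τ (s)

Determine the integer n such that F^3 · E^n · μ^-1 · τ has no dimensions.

-2

Balance the M exponent: (1)·n from E, plus 3·(1) − (1) + (0) = 2 from the rest, must sum to zero.
n + 2 = 0, so n = -2.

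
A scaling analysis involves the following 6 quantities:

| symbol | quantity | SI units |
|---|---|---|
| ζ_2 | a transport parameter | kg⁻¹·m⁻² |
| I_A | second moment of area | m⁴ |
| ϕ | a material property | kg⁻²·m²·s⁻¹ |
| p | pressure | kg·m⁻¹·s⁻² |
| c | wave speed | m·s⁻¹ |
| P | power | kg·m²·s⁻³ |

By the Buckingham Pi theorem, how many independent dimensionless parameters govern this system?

3

There are 6 variables and 3 base dimensions (M, L, T).
The dimension matrix has rank 3.
Independent dimensionless groups: 6 − 3 = 3.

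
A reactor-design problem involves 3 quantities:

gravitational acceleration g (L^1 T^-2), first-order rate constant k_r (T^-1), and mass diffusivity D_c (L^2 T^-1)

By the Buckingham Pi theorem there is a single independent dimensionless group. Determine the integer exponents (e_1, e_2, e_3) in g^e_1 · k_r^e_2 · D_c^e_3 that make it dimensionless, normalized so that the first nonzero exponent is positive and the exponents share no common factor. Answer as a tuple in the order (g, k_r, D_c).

(2, -3, -1)

L: e_1·(1) + e_2·(0) + e_3·(2) = 0
T: e_1·(-2) + e_2·(-1) + e_3·(-1) = 0
Solving this homogeneous linear system for the smallest-integer solution (first nonzero entry positive) gives (2, -3, -1).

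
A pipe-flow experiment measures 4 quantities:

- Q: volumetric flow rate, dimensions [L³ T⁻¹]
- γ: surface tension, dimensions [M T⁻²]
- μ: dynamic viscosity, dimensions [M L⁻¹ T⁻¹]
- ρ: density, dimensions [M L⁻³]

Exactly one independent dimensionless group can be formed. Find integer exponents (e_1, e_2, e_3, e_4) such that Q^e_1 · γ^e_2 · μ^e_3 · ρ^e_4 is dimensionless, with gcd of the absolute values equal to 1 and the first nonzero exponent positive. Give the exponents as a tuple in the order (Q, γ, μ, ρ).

(1, 1, -3, 2)

M: e_1·(0) + e_2·(1) + e_3·(1) + e_4·(1) = 0
L: e_1·(3) + e_2·(0) + e_3·(-1) + e_4·(-3) = 0
T: e_1·(-1) + e_2·(-2) + e_3·(-1) + e_4·(0) = 0
Solving this homogeneous linear system for the smallest-integer solution (first nonzero entry positive) gives (1, 1, -3, 2).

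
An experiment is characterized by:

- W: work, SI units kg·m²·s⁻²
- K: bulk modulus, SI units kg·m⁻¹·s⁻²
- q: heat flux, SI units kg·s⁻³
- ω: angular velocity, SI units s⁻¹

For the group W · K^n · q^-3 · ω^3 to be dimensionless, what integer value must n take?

Balance the M exponent: (1)·n from K, plus (1) − 3·(1) + 3·(0) = -2 from the rest, must sum to zero.
n − 2 = 0, so n = 2.

2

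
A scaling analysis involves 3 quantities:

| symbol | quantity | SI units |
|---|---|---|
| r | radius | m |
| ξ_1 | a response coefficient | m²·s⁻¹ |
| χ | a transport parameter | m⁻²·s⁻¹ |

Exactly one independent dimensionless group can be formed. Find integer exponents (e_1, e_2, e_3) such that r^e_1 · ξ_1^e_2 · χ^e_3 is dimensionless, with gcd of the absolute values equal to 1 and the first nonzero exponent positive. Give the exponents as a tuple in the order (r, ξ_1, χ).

L: e_1·(1) + e_2·(2) + e_3·(-2) = 0
T: e_1·(0) + e_2·(-1) + e_3·(-1) = 0
Solving this homogeneous linear system for the smallest-integer solution (first nonzero entry positive) gives (4, -1, 1).

(4, -1, 1)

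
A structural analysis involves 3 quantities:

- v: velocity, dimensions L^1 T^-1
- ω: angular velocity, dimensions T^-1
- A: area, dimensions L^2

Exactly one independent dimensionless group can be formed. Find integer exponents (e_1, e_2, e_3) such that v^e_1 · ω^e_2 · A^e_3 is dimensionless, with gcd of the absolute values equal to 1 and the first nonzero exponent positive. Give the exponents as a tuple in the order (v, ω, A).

(2, -2, -1)

L: e_1·(1) + e_2·(0) + e_3·(2) = 0
T: e_1·(-1) + e_2·(-1) + e_3·(0) = 0
Solving this homogeneous linear system for the smallest-integer solution (first nonzero entry positive) gives (2, -2, -1).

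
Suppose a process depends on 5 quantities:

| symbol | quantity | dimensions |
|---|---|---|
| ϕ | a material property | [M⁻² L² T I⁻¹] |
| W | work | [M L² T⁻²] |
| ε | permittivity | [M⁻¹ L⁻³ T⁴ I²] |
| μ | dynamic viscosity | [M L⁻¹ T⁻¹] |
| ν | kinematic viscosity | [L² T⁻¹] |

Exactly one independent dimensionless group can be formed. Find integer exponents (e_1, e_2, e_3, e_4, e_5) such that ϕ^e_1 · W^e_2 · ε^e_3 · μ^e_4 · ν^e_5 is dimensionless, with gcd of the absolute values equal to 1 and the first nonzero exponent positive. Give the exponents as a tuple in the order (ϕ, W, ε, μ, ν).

(2, 2, 1, 3, -1)

M: e_1·(-2) + e_2·(1) + e_3·(-1) + e_4·(1) + e_5·(0) = 0
L: e_1·(2) + e_2·(2) + e_3·(-3) + e_4·(-1) + e_5·(2) = 0
T: e_1·(1) + e_2·(-2) + e_3·(4) + e_4·(-1) + e_5·(-1) = 0
I: e_1·(-1) + e_2·(0) + e_3·(2) + e_4·(0) + e_5·(0) = 0
Solving this homogeneous linear system for the smallest-integer solution (first nonzero entry positive) gives (2, 2, 1, 3, -1).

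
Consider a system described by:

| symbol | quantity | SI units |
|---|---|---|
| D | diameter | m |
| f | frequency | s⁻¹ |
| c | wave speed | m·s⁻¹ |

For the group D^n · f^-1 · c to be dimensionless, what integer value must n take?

Balance the L exponent: (1)·n from D, plus −(0) + (1) = 1 from the rest, must sum to zero.
n + 1 = 0, so n = -1.

-1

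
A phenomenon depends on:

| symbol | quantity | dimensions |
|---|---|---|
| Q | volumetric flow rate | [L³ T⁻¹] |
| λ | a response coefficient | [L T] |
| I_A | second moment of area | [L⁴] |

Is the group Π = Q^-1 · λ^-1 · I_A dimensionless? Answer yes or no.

yes

Sum the exponent of each base dimension across the product:
  L: −[Q]_L − [λ]_L + [I_A]_L = −(3) − (1) + (4) = 0
  T: −[Q]_T − [λ]_T + [I_A]_T = −(-1) − (1) + (0) = 0
All base exponents vanish — dimensionless.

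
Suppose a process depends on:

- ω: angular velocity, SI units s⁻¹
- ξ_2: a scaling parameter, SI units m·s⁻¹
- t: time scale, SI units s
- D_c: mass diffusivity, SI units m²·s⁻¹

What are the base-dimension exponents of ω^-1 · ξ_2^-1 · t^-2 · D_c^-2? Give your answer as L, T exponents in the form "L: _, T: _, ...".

Collect each base-dimension exponent across the product:
  L: −(0) − (1) − 2·(0) − 2·(2) = -5
  T: −(-1) − (-1) − 2·(1) − 2·(-1) = 2
So the dimensions are [L⁻⁵ T²].

L: -5, T: 2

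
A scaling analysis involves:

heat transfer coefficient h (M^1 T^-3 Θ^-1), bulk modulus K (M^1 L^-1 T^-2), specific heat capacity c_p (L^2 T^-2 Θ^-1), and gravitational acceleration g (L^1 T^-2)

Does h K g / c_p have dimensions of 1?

Sum the exponent of each base dimension across the product:
  M: [h]_M + [K]_M − [c_p]_M + [g]_M = (1) + (1) − (0) + (0) = 2
  L: [h]_L + [K]_L − [c_p]_L + [g]_L = (0) + (-1) − (2) + (1) = -2
  T: [h]_T + [K]_T − [c_p]_T + [g]_T = (-3) + (-2) − (-2) + (-2) = -5
  Θ: [h]_Θ + [K]_Θ − [c_p]_Θ + [g]_Θ = (-1) + (0) − (-1) + (0) = 0
Net dimensions [M² L⁻² T⁻⁵] ≠ [1] — not dimensionless.

no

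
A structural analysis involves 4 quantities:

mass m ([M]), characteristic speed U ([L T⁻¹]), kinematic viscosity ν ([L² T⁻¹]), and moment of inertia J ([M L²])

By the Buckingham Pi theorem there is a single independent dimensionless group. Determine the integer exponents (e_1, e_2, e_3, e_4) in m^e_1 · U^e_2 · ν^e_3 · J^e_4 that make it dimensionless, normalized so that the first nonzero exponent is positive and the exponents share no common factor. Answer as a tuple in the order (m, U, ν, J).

(1, -2, 2, -1)

M: e_1·(1) + e_2·(0) + e_3·(0) + e_4·(1) = 0
L: e_1·(0) + e_2·(1) + e_3·(2) + e_4·(2) = 0
T: e_1·(0) + e_2·(-1) + e_3·(-1) + e_4·(0) = 0
Solving this homogeneous linear system for the smallest-integer solution (first nonzero entry positive) gives (1, -2, 2, -1).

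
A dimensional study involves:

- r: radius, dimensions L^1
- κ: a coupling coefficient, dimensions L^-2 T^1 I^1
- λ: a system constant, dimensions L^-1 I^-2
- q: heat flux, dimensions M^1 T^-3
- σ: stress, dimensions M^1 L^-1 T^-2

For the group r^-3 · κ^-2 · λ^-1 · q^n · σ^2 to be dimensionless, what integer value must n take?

Balance the M exponent: (1)·n from q, plus −3·(0) − 2·(0) − (0) + 2·(1) = 2 from the rest, must sum to zero.
n + 2 = 0, so n = -2.

-2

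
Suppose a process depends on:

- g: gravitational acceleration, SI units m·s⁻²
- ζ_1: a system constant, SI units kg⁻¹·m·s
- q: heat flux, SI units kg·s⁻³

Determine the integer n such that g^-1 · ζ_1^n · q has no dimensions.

Balance the M exponent: (-1)·n from ζ_1, plus −(0) + (1) = 1 from the rest, must sum to zero.
−n + 1 = 0, so n = 1.

1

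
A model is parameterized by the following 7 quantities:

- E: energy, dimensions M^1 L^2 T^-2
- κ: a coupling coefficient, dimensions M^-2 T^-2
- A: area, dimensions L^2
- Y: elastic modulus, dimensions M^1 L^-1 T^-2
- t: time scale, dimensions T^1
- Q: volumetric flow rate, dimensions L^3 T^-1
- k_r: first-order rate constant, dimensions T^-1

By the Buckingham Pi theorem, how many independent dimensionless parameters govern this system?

There are 7 variables and 3 base dimensions (M, L, T).
The dimension matrix has rank 3.
Independent dimensionless groups: 7 − 3 = 4.

4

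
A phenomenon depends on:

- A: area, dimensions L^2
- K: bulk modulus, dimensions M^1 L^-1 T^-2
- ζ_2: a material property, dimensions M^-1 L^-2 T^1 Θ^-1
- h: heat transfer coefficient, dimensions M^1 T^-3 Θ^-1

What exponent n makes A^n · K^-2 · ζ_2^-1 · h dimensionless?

-2

Balance the L exponent: (2)·n from A, plus −2·(-1) − (-2) + (0) = 4 from the rest, must sum to zero.
2n + 4 = 0, so n = -2.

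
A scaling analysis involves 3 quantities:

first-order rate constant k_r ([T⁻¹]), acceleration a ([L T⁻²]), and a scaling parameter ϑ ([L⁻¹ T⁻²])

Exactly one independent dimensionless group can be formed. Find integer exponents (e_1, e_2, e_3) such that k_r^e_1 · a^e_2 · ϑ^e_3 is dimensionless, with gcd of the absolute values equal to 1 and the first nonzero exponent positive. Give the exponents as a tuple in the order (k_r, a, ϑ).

L: e_1·(0) + e_2·(1) + e_3·(-1) = 0
T: e_1·(-1) + e_2·(-2) + e_3·(-2) = 0
Solving this homogeneous linear system for the smallest-integer solution (first nonzero entry positive) gives (4, -1, -1).

(4, -1, -1)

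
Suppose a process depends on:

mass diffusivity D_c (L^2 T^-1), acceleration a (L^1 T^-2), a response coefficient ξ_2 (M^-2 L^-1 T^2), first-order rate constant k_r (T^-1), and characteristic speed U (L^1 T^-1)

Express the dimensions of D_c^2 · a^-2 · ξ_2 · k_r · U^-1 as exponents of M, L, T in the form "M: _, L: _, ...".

M: -2, L: 0, T: 4

Collect each base-dimension exponent across the product:
  M: 2·(0) − 2·(0) + (-2) + (0) − (0) = -2
  L: 2·(2) − 2·(1) + (-1) + (0) − (1) = 0
  T: 2·(-1) − 2·(-2) + (2) + (-1) − (-1) = 4
So the dimensions are [M⁻² T⁴].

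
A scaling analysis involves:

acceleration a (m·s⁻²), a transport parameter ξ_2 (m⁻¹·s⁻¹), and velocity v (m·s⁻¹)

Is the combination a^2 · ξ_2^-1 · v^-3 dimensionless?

yes

Sum the exponent of each base dimension across the product:
  L: 2·[a]_L − [ξ_2]_L − 3·[v]_L = 2·(1) − (-1) − 3·(1) = 0
  T: 2·[a]_T − [ξ_2]_T − 3·[v]_T = 2·(-2) − (-1) − 3·(-1) = 0
All base exponents vanish — dimensionless.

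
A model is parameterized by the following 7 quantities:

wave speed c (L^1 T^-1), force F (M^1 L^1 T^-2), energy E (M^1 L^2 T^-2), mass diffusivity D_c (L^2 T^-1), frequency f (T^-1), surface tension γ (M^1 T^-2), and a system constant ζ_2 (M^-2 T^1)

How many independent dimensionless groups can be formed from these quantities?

There are 7 variables and 3 base dimensions (M, L, T).
The dimension matrix has rank 3.
Independent dimensionless groups: 7 − 3 = 4.

4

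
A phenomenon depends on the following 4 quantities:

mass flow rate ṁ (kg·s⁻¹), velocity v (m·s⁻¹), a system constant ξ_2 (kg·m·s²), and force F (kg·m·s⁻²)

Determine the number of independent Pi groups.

1

There are 4 variables and 3 base dimensions (M, L, T).
The dimension matrix has rank 3.
Independent dimensionless groups: 4 − 3 = 1.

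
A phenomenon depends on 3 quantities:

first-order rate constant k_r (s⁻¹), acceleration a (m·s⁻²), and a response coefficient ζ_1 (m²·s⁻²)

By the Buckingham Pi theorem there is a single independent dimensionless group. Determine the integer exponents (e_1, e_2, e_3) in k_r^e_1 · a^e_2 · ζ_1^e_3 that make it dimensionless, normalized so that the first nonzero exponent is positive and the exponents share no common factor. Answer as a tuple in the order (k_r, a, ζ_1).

L: e_1·(0) + e_2·(1) + e_3·(2) = 0
T: e_1·(-1) + e_2·(-2) + e_3·(-2) = 0
Solving this homogeneous linear system for the smallest-integer solution (first nonzero entry positive) gives (2, -2, 1).

(2, -2, 1)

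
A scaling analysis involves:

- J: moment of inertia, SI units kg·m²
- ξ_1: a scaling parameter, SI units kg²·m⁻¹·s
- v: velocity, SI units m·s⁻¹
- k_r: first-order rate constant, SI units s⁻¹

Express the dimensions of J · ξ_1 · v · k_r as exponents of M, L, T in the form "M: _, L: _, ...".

Collect each base-dimension exponent across the product:
  M: (1) + (2) + (0) + (0) = 3
  L: (2) + (-1) + (1) + (0) = 2
  T: (0) + (1) + (-1) + (-1) = -1
So the dimensions are [M³ L² T⁻¹].

M: 3, L: 2, T: -1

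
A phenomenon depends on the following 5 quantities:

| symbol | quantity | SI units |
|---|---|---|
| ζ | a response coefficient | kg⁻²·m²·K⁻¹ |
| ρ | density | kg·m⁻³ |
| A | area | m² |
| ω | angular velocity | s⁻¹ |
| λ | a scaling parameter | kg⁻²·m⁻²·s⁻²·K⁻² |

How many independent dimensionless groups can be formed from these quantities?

1

There are 5 variables and 4 base dimensions (M, L, T, Θ).
The dimension matrix has rank 4.
Independent dimensionless groups: 5 − 4 = 1.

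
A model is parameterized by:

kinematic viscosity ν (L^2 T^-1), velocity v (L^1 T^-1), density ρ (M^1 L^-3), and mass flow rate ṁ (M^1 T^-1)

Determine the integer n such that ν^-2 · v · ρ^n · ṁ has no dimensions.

-1

Balance the M exponent: (1)·n from ρ, plus −2·(0) + (0) + (1) = 1 from the rest, must sum to zero.
n + 1 = 0, so n = -1.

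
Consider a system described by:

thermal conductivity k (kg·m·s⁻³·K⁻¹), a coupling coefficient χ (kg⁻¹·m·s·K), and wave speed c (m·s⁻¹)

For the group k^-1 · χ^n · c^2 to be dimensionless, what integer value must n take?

Balance the M exponent: (-1)·n from χ, plus −(1) + 2·(0) = -1 from the rest, must sum to zero.
−n − 1 = 0, so n = -1.

-1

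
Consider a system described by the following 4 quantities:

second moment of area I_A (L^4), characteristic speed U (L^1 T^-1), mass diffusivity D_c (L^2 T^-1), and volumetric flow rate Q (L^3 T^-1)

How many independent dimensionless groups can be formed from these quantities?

2

There are 4 variables and 2 base dimensions (L, T).
The dimension matrix has rank 2.
Independent dimensionless groups: 4 − 2 = 2.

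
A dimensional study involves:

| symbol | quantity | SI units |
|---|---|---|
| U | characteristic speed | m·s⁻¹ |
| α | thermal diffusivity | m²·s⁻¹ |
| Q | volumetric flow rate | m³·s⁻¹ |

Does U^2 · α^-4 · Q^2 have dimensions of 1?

Sum the exponent of each base dimension across the product:
  L: 2·[U]_L − 4·[α]_L + 2·[Q]_L = 2·(1) − 4·(2) + 2·(3) = 0
  T: 2·[U]_T − 4·[α]_T + 2·[Q]_T = 2·(-1) − 4·(-1) + 2·(-1) = 0
All base exponents vanish — dimensionless.

yes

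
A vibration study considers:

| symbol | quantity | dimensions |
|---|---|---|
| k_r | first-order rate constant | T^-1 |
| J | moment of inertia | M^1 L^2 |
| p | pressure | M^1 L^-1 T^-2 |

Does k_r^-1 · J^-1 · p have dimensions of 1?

Sum the exponent of each base dimension across the product:
  M: −[k_r]_M − [J]_M + [p]_M = −(0) − (1) + (1) = 0
  L: −[k_r]_L − [J]_L + [p]_L = −(0) − (2) + (-1) = -3
  T: −[k_r]_T − [J]_T + [p]_T = −(-1) − (0) + (-2) = -1
Net dimensions [L⁻³ T⁻¹] ≠ [1] — not dimensionless.

no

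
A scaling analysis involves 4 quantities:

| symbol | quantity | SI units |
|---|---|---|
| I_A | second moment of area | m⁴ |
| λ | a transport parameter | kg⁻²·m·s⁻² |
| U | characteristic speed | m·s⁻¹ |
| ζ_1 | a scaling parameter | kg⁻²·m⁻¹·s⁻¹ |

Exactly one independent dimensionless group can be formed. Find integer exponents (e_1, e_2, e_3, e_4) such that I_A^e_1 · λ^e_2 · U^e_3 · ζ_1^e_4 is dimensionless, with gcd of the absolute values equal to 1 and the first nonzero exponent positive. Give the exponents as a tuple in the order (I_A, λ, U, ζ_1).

M: e_1·(0) + e_2·(-2) + e_3·(0) + e_4·(-2) = 0
L: e_1·(4) + e_2·(1) + e_3·(1) + e_4·(-1) = 0
T: e_1·(0) + e_2·(-2) + e_3·(-1) + e_4·(-1) = 0
Solving this homogeneous linear system for the smallest-integer solution (first nonzero entry positive) gives (1, -4, 4, 4).

(1, -4, 4, 4)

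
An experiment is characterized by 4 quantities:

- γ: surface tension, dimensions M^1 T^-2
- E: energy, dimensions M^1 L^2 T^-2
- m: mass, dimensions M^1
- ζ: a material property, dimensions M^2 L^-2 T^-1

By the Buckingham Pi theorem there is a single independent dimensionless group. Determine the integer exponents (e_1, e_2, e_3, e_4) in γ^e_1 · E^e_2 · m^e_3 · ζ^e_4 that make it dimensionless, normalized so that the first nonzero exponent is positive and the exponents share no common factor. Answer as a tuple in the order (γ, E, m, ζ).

M: e_1·(1) + e_2·(1) + e_3·(1) + e_4·(2) = 0
L: e_1·(0) + e_2·(2) + e_3·(0) + e_4·(-2) = 0
T: e_1·(-2) + e_2·(-2) + e_3·(0) + e_4·(-1) = 0
Solving this homogeneous linear system for the smallest-integer solution (first nonzero entry positive) gives (3, -2, 3, -2).

(3, -2, 3, -2)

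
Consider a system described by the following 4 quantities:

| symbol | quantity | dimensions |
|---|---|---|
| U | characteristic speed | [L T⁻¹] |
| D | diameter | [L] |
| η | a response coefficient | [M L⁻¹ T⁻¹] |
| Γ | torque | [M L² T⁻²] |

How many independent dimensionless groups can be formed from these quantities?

There are 4 variables and 3 base dimensions (M, L, T).
The dimension matrix has rank 3.
Independent dimensionless groups: 4 − 3 = 1.

1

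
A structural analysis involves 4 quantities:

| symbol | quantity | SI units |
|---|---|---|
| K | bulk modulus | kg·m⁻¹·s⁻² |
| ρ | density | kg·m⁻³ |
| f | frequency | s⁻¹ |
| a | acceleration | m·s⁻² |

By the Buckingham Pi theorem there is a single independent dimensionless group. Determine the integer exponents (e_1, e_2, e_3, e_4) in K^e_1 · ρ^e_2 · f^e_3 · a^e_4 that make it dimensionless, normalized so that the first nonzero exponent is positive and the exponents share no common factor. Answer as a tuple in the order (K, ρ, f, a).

M: e_1·(1) + e_2·(1) + e_3·(0) + e_4·(0) = 0
L: e_1·(-1) + e_2·(-3) + e_3·(0) + e_4·(1) = 0
T: e_1·(-2) + e_2·(0) + e_3·(-1) + e_4·(-2) = 0
Solving this homogeneous linear system for the smallest-integer solution (first nonzero entry positive) gives (1, -1, 2, -2).

(1, -1, 2, -2)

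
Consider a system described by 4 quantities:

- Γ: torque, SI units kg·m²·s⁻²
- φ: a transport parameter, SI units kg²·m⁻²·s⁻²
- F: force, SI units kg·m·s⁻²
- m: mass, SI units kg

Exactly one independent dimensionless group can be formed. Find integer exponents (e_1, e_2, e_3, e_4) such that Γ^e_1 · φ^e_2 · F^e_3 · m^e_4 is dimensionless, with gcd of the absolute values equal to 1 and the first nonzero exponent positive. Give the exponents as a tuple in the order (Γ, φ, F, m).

M: e_1·(1) + e_2·(2) + e_3·(1) + e_4·(1) = 0
L: e_1·(2) + e_2·(-2) + e_3·(1) + e_4·(0) = 0
T: e_1·(-2) + e_2·(-2) + e_3·(-2) + e_4·(0) = 0
Solving this homogeneous linear system for the smallest-integer solution (first nonzero entry positive) gives (3, 1, -4, -1).

(3, 1, -4, -1)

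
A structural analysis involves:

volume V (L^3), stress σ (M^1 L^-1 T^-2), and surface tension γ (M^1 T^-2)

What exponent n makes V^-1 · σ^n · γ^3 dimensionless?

Balance the M exponent: (1)·n from σ, plus −(0) + 3·(1) = 3 from the rest, must sum to zero.
n + 3 = 0, so n = -3.

-3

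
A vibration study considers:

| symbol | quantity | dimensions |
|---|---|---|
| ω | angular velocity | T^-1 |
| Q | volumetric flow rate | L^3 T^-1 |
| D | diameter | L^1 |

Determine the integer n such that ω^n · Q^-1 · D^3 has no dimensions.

Balance the T exponent: (-1)·n from ω, plus −(-1) + 3·(0) = 1 from the rest, must sum to zero.
−n + 1 = 0, so n = 1.

1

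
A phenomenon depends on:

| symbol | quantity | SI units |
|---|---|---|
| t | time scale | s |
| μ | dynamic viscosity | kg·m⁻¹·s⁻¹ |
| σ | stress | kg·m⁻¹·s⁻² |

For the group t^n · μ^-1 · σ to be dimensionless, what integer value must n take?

Balance the T exponent: (1)·n from t, plus −(-1) + (-2) = -1 from the rest, must sum to zero.
n − 1 = 0, so n = 1.

1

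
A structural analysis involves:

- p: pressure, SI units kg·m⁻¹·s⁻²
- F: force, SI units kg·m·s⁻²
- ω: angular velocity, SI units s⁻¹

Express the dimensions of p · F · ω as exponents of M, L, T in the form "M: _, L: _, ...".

Collect each base-dimension exponent across the product:
  M: (1) + (1) + (0) = 2
  L: (-1) + (1) + (0) = 0
  T: (-2) + (-2) + (-1) = -5
So the dimensions are [M² T⁻⁵].

M: 2, L: 0, T: -5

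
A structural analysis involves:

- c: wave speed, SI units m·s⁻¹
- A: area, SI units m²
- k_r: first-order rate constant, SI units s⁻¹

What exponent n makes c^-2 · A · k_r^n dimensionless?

Balance the T exponent: (-1)·n from k_r, plus −2·(-1) + (0) = 2 from the rest, must sum to zero.
−n + 2 = 0, so n = 2.

2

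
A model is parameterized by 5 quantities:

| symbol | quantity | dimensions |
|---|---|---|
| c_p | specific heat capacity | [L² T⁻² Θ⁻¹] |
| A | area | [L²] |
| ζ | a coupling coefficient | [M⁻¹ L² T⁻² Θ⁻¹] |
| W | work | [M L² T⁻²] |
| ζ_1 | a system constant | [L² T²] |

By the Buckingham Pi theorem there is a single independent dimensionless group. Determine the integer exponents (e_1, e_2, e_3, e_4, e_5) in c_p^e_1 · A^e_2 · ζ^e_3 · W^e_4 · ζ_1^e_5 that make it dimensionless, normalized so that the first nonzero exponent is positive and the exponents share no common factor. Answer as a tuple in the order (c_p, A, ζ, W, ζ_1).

M: e_1·(0) + e_2·(0) + e_3·(-1) + e_4·(1) + e_5·(0) = 0
L: e_1·(2) + e_2·(2) + e_3·(2) + e_4·(2) + e_5·(2) = 0
T: e_1·(-2) + e_2·(0) + e_3·(-2) + e_4·(-2) + e_5·(2) = 0
Θ: e_1·(-1) + e_2·(0) + e_3·(-1) + e_4·(0) + e_5·(0) = 0
Solving this homogeneous linear system for the smallest-integer solution (first nonzero entry positive) gives (1, 2, -1, -1, -1).

(1, 2, -1, -1, -1)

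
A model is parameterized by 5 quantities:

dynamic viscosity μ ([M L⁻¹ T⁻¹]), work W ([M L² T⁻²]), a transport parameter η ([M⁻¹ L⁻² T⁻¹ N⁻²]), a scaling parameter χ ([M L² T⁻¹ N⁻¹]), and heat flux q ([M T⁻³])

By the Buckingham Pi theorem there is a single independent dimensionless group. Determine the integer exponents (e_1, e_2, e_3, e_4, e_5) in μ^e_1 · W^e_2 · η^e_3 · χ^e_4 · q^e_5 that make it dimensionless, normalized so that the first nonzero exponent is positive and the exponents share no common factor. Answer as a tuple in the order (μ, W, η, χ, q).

(2, 4, 1, -2, -3)

M: e_1·(1) + e_2·(1) + e_3·(-1) + e_4·(1) + e_5·(1) = 0
L: e_1·(-1) + e_2·(2) + e_3·(-2) + e_4·(2) + e_5·(0) = 0
T: e_1·(-1) + e_2·(-2) + e_3·(-1) + e_4·(-1) + e_5·(-3) = 0
N: e_1·(0) + e_2·(0) + e_3·(-2) + e_4·(-1) + e_5·(0) = 0
Solving this homogeneous linear system for the smallest-integer solution (first nonzero entry positive) gives (2, 4, 1, -2, -3).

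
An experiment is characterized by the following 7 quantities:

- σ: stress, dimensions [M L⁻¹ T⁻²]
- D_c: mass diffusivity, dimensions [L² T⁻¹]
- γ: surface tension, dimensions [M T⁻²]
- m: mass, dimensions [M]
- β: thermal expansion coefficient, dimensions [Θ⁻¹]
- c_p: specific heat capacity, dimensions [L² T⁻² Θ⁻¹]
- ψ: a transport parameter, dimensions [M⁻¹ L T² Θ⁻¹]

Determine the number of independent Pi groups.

3

There are 7 variables and 4 base dimensions (M, L, T, Θ).
The dimension matrix has rank 4.
Independent dimensionless groups: 7 − 4 = 3.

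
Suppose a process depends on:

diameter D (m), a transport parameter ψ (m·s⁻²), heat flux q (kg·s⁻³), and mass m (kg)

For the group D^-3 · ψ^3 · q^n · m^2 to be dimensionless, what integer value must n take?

Balance the M exponent: (1)·n from q, plus −3·(0) + 3·(0) + 2·(1) = 2 from the rest, must sum to zero.
n + 2 = 0, so n = -2.

-2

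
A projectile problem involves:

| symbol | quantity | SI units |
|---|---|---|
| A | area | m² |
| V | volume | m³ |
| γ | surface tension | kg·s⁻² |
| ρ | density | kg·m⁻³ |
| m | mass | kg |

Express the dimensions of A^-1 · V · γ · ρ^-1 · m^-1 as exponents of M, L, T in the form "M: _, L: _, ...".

M: -1, L: 4, T: -2

Collect each base-dimension exponent across the product:
  M: −(0) + (0) + (1) − (1) − (1) = -1
  L: −(2) + (3) + (0) − (-3) − (0) = 4
  T: −(0) + (0) + (-2) − (0) − (0) = -2
So the dimensions are [M⁻¹ L⁴ T⁻²].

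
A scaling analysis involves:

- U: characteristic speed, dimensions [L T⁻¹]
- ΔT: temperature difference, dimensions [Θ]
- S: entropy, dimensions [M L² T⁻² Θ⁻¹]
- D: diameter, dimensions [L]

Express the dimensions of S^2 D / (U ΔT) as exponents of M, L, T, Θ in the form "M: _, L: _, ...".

Collect each base-dimension exponent across the product:
  M: −(0) − (0) + 2·(1) + (0) = 2
  L: −(1) − (0) + 2·(2) + (1) = 4
  T: −(-1) − (0) + 2·(-2) + (0) = -3
  Θ: −(0) − (1) + 2·(-1) + (0) = -3
So the dimensions are [M² L⁴ T⁻³ Θ⁻³].

M: 2, L: 4, T: -3, Θ: -3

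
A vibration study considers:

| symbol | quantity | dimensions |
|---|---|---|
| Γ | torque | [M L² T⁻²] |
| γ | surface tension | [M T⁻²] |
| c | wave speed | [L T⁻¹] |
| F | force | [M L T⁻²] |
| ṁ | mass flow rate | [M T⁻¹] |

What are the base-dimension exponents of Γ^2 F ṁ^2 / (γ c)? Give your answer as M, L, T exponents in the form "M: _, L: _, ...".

Collect each base-dimension exponent across the product:
  M: 2·(1) − (1) − (0) + (1) + 2·(1) = 4
  L: 2·(2) − (0) − (1) + (1) + 2·(0) = 4
  T: 2·(-2) − (-2) − (-1) + (-2) + 2·(-1) = -5
So the dimensions are [M⁴ L⁴ T⁻⁵].

M: 4, L: 4, T: -5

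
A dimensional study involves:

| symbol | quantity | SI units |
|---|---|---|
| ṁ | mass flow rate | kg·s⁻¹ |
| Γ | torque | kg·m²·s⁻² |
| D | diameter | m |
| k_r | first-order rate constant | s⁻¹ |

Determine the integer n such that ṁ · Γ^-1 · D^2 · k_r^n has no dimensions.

1

Balance the T exponent: (-1)·n from k_r, plus (-1) − (-2) + 2·(0) = 1 from the rest, must sum to zero.
−n + 1 = 0, so n = 1.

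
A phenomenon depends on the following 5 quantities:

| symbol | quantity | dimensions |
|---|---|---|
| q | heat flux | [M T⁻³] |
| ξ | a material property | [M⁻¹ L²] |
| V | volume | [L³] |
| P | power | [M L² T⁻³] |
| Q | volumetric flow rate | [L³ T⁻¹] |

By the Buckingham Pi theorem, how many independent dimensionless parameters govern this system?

2

There are 5 variables and 3 base dimensions (M, L, T).
The dimension matrix has rank 3.
Independent dimensionless groups: 5 − 3 = 2.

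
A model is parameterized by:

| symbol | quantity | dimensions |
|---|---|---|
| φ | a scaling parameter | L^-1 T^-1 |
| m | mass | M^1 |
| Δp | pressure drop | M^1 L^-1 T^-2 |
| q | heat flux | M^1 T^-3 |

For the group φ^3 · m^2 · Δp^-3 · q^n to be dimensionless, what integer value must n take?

1

Balance the M exponent: (1)·n from q, plus 3·(0) + 2·(1) − 3·(1) = -1 from the rest, must sum to zero.
n − 1 = 0, so n = 1.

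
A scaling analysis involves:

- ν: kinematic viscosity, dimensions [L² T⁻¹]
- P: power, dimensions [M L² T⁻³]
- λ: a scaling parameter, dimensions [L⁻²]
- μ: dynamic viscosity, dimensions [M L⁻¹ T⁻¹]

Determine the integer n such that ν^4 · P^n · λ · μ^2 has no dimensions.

-2

Balance the M exponent: (1)·n from P, plus 4·(0) + (0) + 2·(1) = 2 from the rest, must sum to zero.
n + 2 = 0, so n = -2.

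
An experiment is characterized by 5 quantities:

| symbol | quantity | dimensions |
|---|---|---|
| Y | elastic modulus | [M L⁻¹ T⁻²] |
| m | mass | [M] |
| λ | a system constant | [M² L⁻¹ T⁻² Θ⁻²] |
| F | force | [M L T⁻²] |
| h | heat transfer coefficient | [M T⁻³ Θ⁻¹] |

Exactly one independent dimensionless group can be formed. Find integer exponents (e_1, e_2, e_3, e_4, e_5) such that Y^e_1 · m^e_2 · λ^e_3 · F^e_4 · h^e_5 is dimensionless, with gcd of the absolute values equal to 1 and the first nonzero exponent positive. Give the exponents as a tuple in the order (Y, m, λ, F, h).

M: e_1·(1) + e_2·(1) + e_3·(2) + e_4·(1) + e_5·(1) = 0
L: e_1·(-1) + e_2·(0) + e_3·(-1) + e_4·(1) + e_5·(0) = 0
T: e_1·(-2) + e_2·(0) + e_3·(-2) + e_4·(-2) + e_5·(-3) = 0
Θ: e_1·(0) + e_2·(0) + e_3·(-2) + e_4·(0) + e_5·(-1) = 0
Solving this homogeneous linear system for the smallest-integer solution (first nonzero entry positive) gives (1, -4, 2, 3, -4).

(1, -4, 2, 3, -4)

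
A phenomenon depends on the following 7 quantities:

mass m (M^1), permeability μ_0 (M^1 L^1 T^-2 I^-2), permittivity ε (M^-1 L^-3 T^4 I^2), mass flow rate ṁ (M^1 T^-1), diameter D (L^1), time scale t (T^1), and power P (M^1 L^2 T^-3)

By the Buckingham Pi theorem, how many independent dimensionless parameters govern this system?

3

There are 7 variables and 4 base dimensions (M, L, T, I).
The dimension matrix has rank 4.
Independent dimensionless groups: 7 − 4 = 3.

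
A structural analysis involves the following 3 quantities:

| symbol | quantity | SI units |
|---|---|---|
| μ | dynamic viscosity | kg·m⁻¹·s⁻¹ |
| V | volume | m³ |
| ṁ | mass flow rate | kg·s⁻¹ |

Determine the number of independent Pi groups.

1

There are 3 variables and 3 base dimensions (M, L, T).
The dimension matrix has rank 2 (less than 3: the dimension vectors are linearly dependent).
Independent dimensionless groups: 3 − 2 = 1.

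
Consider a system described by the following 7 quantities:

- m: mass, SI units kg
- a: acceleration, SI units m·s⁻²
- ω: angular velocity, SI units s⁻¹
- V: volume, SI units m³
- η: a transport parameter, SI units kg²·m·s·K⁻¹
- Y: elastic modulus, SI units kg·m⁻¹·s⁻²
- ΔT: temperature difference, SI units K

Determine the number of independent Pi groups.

There are 7 variables and 4 base dimensions (M, L, T, Θ).
The dimension matrix has rank 4.
Independent dimensionless groups: 7 − 4 = 3.

3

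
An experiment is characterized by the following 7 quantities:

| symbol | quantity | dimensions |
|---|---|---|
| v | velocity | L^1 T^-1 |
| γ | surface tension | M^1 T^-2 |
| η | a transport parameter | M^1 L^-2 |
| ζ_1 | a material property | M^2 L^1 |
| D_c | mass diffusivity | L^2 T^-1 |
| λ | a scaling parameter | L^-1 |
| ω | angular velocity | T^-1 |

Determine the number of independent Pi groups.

4

There are 7 variables and 3 base dimensions (M, L, T).
The dimension matrix has rank 3.
Independent dimensionless groups: 7 − 3 = 4.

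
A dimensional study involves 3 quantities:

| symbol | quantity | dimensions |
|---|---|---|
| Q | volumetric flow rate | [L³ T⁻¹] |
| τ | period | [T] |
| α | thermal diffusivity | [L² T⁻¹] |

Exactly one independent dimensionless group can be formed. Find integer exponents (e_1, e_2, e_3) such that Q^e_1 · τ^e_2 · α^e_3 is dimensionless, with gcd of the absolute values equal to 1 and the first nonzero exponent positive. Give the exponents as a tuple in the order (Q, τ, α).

(2, -1, -3)

L: e_1·(3) + e_2·(0) + e_3·(2) = 0
T: e_1·(-1) + e_2·(1) + e_3·(-1) = 0
Solving this homogeneous linear system for the smallest-integer solution (first nonzero entry positive) gives (2, -1, -3).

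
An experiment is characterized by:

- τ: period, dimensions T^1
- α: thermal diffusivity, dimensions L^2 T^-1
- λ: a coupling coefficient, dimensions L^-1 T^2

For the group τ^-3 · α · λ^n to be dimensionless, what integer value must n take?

2

Balance the L exponent: (-1)·n from λ, plus −3·(0) + (2) = 2 from the rest, must sum to zero.
−n + 2 = 0, so n = 2.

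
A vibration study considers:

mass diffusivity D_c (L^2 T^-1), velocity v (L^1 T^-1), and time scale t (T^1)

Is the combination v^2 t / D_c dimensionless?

yes

Sum the exponent of each base dimension across the product:
  L: −[D_c]_L + 2·[v]_L + [t]_L = −(2) + 2·(1) + (0) = 0
  T: −[D_c]_T + 2·[v]_T + [t]_T = −(-1) + 2·(-1) + (1) = 0
All base exponents vanish — dimensionless.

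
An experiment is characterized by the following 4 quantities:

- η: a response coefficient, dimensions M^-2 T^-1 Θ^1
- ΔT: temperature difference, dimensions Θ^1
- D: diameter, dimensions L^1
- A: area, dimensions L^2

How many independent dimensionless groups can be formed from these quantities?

There are 4 variables and 4 base dimensions (M, L, T, Θ).
The dimension matrix has rank 3 (less than 4: the dimension vectors are linearly dependent).
Independent dimensionless groups: 4 − 3 = 1.

1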